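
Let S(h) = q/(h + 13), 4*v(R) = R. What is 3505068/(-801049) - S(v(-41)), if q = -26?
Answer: 44753348/8811539 ≈ 5.0789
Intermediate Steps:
v(R) = R/4
S(h) = -26/(13 + h) (S(h) = -26/(h + 13) = -26/(13 + h))
3505068/(-801049) - S(v(-41)) = 3505068/(-801049) - (-26)/(13 + (¼)*(-41)) = 3505068*(-1/801049) - (-26)/(13 - 41/4) = -3505068/801049 - (-26)/11/4 = -3505068/801049 - (-26)*4/11 = -3505068/801049 - 1*(-104/11) = -3505068/801049 + 104/11 = 44753348/8811539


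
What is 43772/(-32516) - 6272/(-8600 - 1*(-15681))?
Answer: -128472471/57561449 ≈ -2.2319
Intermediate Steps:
43772/(-32516) - 6272/(-8600 - 1*(-15681)) = 43772*(-1/32516) - 6272/(-8600 + 15681) = -10943/8129 - 6272/7081 = -128472471/57561449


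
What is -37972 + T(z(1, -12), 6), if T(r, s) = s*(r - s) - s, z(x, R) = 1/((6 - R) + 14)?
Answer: -608221/16 ≈ -38014.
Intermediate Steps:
z(x, R) = 1/(20 - R)
T(r, s) = -s + s*(r - s)
-37972 + T(z(1, -12), 6) = -37972 + 6*(-1 - 1/(-20 - 12) - 1*6) = -37972 + 6*(-1 - 1/(-32) - 6) = -37972 + 6*(-1 - 1*(-1/32) - 6) = -37972 + 6*(-1 + 1/32 - 6) = -37972 + 6*(-223/32) = -37972 - 669/16 = -608221/16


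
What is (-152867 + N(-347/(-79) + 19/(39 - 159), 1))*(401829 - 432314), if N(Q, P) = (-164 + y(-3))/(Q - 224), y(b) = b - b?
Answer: 9708821602784395/2083381 ≈ 4.6601e+9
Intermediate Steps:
y(b) = 0
N(Q, P) = -164/(-224 + Q) (N(Q, P) = (-164 + 0)/(Q - 224) = -164/(-224 + Q))
(-152867 + N(-347/(-79) + 19/(39 - 159), 1))*(401829 - 432314) = (-152867 - 164/(-224 + (-347/(-79) + 19/(39 - 159))))*(401829 - 432314) = (-152867 - 164/(-224 + (-347*(-1/79) + 19/(-120))))*(-30485) = (-152867 - 164/(-224 + (347/79 + 19*(-1/120))))*(-30485) = (-152867 - 164/(-224 + (347/79 - 19/120)))*(-30485) = (-152867 - 164/(-224 + 40139/9480))*(-30485) = (-152867 - 164/(-2083381/9480))*(-30485) = (-152867 - 164*(-9480/2083381))*(-30485) = (-152867 + 1554720/2083381)*(-30485) = -318478648607/2083381*(-30485) = 9708821602784395/2083381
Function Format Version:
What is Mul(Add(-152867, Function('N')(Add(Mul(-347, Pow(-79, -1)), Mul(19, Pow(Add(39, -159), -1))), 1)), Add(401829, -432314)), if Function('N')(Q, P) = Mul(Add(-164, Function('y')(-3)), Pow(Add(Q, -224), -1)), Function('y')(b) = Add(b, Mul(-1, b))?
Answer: Rational(9708821602784395, 2083381) ≈ 4.6601e+9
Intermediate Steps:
Function('y')(b) = 0
Function('N')(Q, P) = Mul(-164, Pow(Add(-224, Q), -1)) (Function('N')(Q, P) = Mul(Add(-164, 0), Pow(Add(Q, -224), -1)) = Mul(-164, Pow(Add(-224, Q), -1)))
Mul(Add(-152867, Function('N')(Add(Mul(-347, Pow(-79, -1)), Mul(19, Pow(Add(39, -159), -1))), 1)), Add(401829, -432314)) = Mul(Add(-152867, Mul(-164, Pow(Add(-224, Add(Mul(-347, Pow(-79, -1)), Mul(19, Pow(Add(39, -159), -1)))), -1))), Add(401829, -432314)) = Mul(Add(-152867, Mul(-164, Pow(Add(-224, Add(Mul(-347, Rational(-1, 79)), Mul(19, Pow(-120, -1)))), -1))), -30485) = Mul(Add(-152867, Mul(-164, Pow(Add(-224, Add(Rational(347, 79), Mul(19, Rational(-1, 120)))), -1))), -30485) = Mul(Add(-152867, Mul(-164, Pow(Add(-224, Add(Rational(347, 79), Rational(-19, 120))), -1))), -30485) = Mul(Add(-152867, Mul(-164, Pow(Add(-224, Rational(40139, 9480)), -1))), -30485) = Mul(Add(-152867, Mul(-164, Pow(Rational(-2083381, 9480), -1))), -30485) = Mul(Add(-152867, Mul(-164, Rational(-9480, 2083381))), -30485) = Mul(Add(-152867, Rational(1554720, 2083381)), -30485) = Mul(Rational(-318478648607, 2083381), -30485) = Rational(9708821602784395, 2083381)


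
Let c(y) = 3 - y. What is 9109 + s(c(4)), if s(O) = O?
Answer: 9108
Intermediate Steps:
9109 + s(c(4)) = 9109 + (3 - 1*4) = 9109 + (3 - 4) = 9109 - 1 = 9108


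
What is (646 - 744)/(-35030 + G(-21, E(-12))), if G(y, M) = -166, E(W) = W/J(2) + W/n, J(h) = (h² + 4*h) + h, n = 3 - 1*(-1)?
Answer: 7/2514 ≈ 0.0027844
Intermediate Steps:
n = 4 (n = 3 + 1 = 4)
J(h) = h² + 5*h
E(W) = 9*W/28 (E(W) = W/((2*(5 + 2))) + W/4 = W/((2*7)) + W*(¼) = W/14 + W/4 = 9*W/28)
(646 - 744)/(-35030 + G(-21, E(-12))) = (646 - 744)/(-35030 - 166) = -98/(-35196) = -98*(-1/35196) = 7/2514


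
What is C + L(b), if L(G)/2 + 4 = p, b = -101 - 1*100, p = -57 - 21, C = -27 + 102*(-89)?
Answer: -9269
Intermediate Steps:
C = -9105 (C = -27 - 9078 = -9105)
p = -78
b = -201 (b = -101 - 100 = -201)
L(G) = -164 (L(G) = -8 + 2*(-78) = -8 - 156 = -164)
C + L(b) = -9105 - 164 = -9269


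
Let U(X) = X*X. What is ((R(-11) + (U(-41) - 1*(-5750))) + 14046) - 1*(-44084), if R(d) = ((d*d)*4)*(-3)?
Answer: 64109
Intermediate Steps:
U(X) = X²
R(d) = -12*d² (R(d) = (d²*4)*(-3) = (4*d²)*(-3) = -12*d²)
((R(-11) + (U(-41) - 1*(-5750))) + 14046) - 1*(-44084) = ((-12*(-11)² + ((-41)² - 1*(-5750))) + 14046) - 1*(-44084) = ((-12*121 + (1681 + 5750)) + 14046) + 44084 = ((-1452 + 7431) + 14046) + 44084 = (5979 + 14046) + 44084 = 20025 + 44084 = 64109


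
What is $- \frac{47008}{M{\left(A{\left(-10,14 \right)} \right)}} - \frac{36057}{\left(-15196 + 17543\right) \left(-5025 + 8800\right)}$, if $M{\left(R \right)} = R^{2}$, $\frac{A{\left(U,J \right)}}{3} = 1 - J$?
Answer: $- \frac{32041707469}{1036611225} \approx -30.91$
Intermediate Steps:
$A{\left(U,J \right)} = 3 - 3 J$ ($A{\left(U,J \right)} = 3 \left(1 - J\right) = 3 - 3 J$)
$- \frac{47008}{M{\left(A{\left(-10,14 \right)} \right)}} - \frac{36057}{\left(-15196 + 17543\right) \left(-5025 + 8800\right)} = - \frac{47008}{\left(3 - 42\right)^{2}} - \frac{36057}{\left(-15196 + 17543\right) \left(-5025 + 8800\right)} = - \frac{47008}{\left(3 - 42\right)^{2}} - \frac{36057}{2347 \cdot 3775} = - \frac{47008}{\left(-39\right)^{2}} - \frac{36057}{8859925} = - \frac{47008}{1521} - \frac{36057}{8859925} = \left(-47008\right) \frac{1}{1521} - \frac{36057}{8859925} = - \frac{3616}{117} - \frac{36057}{8859925} = - \frac{32041707469}{1036611225}$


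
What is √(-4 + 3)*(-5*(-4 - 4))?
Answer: 40*I ≈ 40.0*I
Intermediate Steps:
√(-4 + 3)*(-5*(-4 - 4)) = √(-1)*(-5*(-8)) = I*40 = 40*I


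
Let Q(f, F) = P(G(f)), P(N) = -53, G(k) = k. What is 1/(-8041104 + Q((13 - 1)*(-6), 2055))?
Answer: -1/8041157 ≈ -1.2436e-7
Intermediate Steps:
Q(f, F) = -53
1/(-8041104 + Q((13 - 1)*(-6), 2055)) = 1/(-8041104 - 53) = 1/(-8041157) = -1/8041157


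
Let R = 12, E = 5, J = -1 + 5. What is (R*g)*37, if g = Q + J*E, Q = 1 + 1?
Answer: 9768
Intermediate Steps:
Q = 2
J = 4
g = 22 (g = 2 + 4*5 = 2 + 20 = 22)
(R*g)*37 = (12*22)*37 = 264*37 = 9768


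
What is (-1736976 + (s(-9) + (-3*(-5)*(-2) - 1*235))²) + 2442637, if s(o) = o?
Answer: 780737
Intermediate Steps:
(-1736976 + (s(-9) + (-3*(-5)*(-2) - 1*235))²) + 2442637 = (-1736976 + (-9 + (-3*(-5)*(-2) - 1*235))²) + 2442637 = (-1736976 + (-9 + (15*(-2) - 235))²) + 2442637 = (-1736976 + (-9 + (-30 - 235))²) + 2442637 = (-1736976 + (-9 - 265)²) + 2442637 = (-1736976 + (-274)²) + 2442637 = (-1736976 + 75076) + 2442637 = -1661900 + 2442637 = 780737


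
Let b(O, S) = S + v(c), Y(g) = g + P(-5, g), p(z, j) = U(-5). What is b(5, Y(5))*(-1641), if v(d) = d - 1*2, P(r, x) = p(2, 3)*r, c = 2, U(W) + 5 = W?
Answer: -90255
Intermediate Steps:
U(W) = -5 + W
p(z, j) = -10 (p(z, j) = -5 - 5 = -10)
P(r, x) = -10*r
v(d) = -2 + d (v(d) = d - 2 = -2 + d)
Y(g) = 50 + g (Y(g) = g - 10*(-5) = g + 50 = 50 + g)
b(O, S) = S (b(O, S) = S + (-2 + 2) = S + 0 = S)
b(5, Y(5))*(-1641) = (50 + 5)*(-1641) = 55*(-1641) = -90255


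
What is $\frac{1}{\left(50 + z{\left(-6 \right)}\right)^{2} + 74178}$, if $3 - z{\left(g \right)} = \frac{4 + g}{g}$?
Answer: $\frac{9}{692566} \approx 1.2995 \cdot 10^{-5}$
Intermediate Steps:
$z{\left(g \right)} = 3 - \frac{4 + g}{g}$
$\frac{1}{\left(50 + z{\left(-6 \right)}\right)^{2} + 74178} = \frac{1}{\left(50 + \left(2 - \frac{4}{-6}\right)\right)^{2} + 74178} = \frac{1}{\left(50 + \left(2 - - \frac{2}{3}\right)\right)^{2} + 74178} = \frac{1}{\left(50 + \left(2 + \frac{2}{3}\right)\right)^{2} + 74178} = \frac{1}{\left(50 + \frac{8}{3}\right)^{2} + 74178} = \frac{1}{\left(\frac{158}{3}\right)^{2} + 74178} = \frac{1}{\frac{24964}{9} + 74178} = \frac{1}{\frac{692566}{9}} = \frac{9}{692566}$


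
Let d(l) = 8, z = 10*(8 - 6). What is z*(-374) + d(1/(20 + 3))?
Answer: -7472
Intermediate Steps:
z = 20 (z = 10*2 = 20)
z*(-374) + d(1/(20 + 3)) = 20*(-374) + 8 = -7480 + 8 = -7472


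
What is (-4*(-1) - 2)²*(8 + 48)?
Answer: 224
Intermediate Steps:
(-4*(-1) - 2)²*(8 + 48) = (4 - 2)²*56 = 2²*56 = 4*56 = 224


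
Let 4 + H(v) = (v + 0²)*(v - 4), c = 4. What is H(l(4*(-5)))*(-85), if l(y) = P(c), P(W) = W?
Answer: 340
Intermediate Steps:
l(y) = 4
H(v) = -4 + v*(-4 + v) (H(v) = -4 + (v + 0²)*(v - 4) = -4 + (v + 0)*(-4 + v) = -4 + v*(-4 + v))
H(l(4*(-5)))*(-85) = (-4 + 4² - 4*4)*(-85) = (-4 + 16 - 16)*(-85) = -4*(-85) = 340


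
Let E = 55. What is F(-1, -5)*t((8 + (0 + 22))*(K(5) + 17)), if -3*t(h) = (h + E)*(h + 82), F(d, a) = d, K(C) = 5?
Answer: 530530/3 ≈ 1.7684e+5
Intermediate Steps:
t(h) = -(55 + h)*(82 + h)/3 (t(h) = -(h + 55)*(h + 82)/3 = -(55 + h)*(82 + h)/3)
F(-1, -5)*t((8 + (0 + 22))*(K(5) + 17)) = -(-4510/3 - 137*(8 + (0 + 22))*(5 + 17)/3 - (5 + 17)**2*(8 + (0 + 22))**2/3) = -(-4510/3 - 137*(8 + 22)*22/3 - 484*(8 + 22)**2/3) = -(-4510/3 - 1370*22 - (30*22)**2/3) = -(-4510/3 - 137/3*660 - 1/3*660**2) = -(-4510/3 - 30140 - 1/3*435600) = -(-4510/3 - 30140 - 145200) = -1*(-530530/3) = 530530/3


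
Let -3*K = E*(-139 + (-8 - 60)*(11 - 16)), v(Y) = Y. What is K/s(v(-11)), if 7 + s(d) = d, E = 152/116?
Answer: 1273/261 ≈ 4.8774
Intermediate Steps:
E = 38/29 (E = 152*(1/116) = 38/29 ≈ 1.3103)
s(d) = -7 + d
K = -2546/29 (K = -38*(-139 + (-8 - 60)*(11 - 16))/87 = -38*(-139 - 68*(-5))/87 = -38*(-139 + 340)/87 = -38*201/87 = -⅓*7638/29 = -2546/29 ≈ -87.793)
K/s(v(-11)) = -2546/(29*(-7 - 11)) = -2546/29/(-18) = -2546/29*(-1/18) = 1273/261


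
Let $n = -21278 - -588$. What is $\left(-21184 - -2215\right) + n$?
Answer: $-39659$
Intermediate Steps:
$n = -20690$ ($n = -21278 + 588 = -20690$)
$\left(-21184 - -2215\right) + n = \left(-21184 - -2215\right) - 20690 = \left(-21184 + 2215\right) - 20690 = -18969 - 20690 = -39659$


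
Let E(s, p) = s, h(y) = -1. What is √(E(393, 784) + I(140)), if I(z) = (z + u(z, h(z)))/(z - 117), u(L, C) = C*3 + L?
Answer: 2*√53567/23 ≈ 20.126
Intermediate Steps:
u(L, C) = L + 3*C (u(L, C) = 3*C + L = L + 3*C)
I(z) = (-3 + 2*z)/(-117 + z) (I(z) = (z + (z + 3*(-1)))/(z - 117) = (z + (z - 3))/(-117 + z) = (z + (-3 + z))/(-117 + z) = (-3 + 2*z)/(-117 + z))
√(E(393, 784) + I(140)) = √(393 + (-3 + 2*140)/(-117 + 140)) = √(393 + (-3 + 280)/23) = √(393 + (1/23)*277) = √(393 + 277/23) = √(9316/23) = 2*√53567/23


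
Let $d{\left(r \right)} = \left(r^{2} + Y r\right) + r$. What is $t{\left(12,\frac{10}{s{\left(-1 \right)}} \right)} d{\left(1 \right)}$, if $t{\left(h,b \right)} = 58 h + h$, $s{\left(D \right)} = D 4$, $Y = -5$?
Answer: $-2124$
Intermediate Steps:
$s{\left(D \right)} = 4 D$
$d{\left(r \right)} = r^{2} - 4 r$ ($d{\left(r \right)} = \left(r^{2} - 5 r\right) + r = r^{2} - 4 r$)
$t{\left(h,b \right)} = 59 h$
$t{\left(12,\frac{10}{s{\left(-1 \right)}} \right)} d{\left(1 \right)} = 59 \cdot 12 \cdot 1 \left(-4 + 1\right) = 708 \cdot 1 \left(-3\right) = 708 \left(-3\right) = -2124$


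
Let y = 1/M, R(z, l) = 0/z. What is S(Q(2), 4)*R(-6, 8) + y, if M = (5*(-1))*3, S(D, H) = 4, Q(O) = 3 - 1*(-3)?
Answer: -1/15 ≈ -0.066667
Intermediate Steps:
Q(O) = 6 (Q(O) = 3 + 3 = 6)
R(z, l) = 0
M = -15 (M = -5*3 = -15)
y = -1/15 (y = 1/(-15) = -1/15 ≈ -0.066667)
S(Q(2), 4)*R(-6, 8) + y = 4*0 - 1/15 = 0 - 1/15 = -1/15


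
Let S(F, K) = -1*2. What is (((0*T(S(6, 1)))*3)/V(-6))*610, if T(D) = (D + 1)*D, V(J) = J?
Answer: 0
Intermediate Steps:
S(F, K) = -2
T(D) = D*(1 + D) (T(D) = (1 + D)*D = D*(1 + D))
(((0*T(S(6, 1)))*3)/V(-6))*610 = (((0*(-2*(1 - 2)))*3)/(-6))*610 = (((0*(-2*(-1)))*3)*(-1/6))*610 = (((0*2)*3)*(-1/6))*610 = ((0*3)*(-1/6))*610 = (0*(-1/6))*610 = 0*610 = 0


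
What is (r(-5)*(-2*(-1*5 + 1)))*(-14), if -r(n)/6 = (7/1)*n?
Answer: -23520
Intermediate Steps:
r(n) = -42*n (r(n) = -6*7/1*n = -6*7*1*n = -42*n)
(r(-5)*(-2*(-1*5 + 1)))*(-14) = ((-42*(-5))*(-2*(-1*5 + 1)))*(-14) = (210*(-2*(-5 + 1)))*(-14) = (210*(-2*(-4)))*(-14) = (210*8)*(-14) = 1680*(-14) = -23520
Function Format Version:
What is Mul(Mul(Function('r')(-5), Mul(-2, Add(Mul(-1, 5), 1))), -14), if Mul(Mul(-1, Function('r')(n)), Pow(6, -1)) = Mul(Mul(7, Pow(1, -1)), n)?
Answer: -23520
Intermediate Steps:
Function('r')(n) = Mul(-42, n) (Function('r')(n) = Mul(-6, Mul(Mul(7, Pow(1, -1)), n)) = Mul(-6, Mul(Mul(7, 1), n)) = Mul(-6, Mul(7, n)) = Mul(-42, n))
Mul(Mul(Function('r')(-5), Mul(-2, Add(Mul(-1, 5), 1))), -14) = Mul(Mul(Mul(-42, -5), Mul(-2, Add(Mul(-1, 5), 1))), -14) = Mul(Mul(210, Mul(-2, Add(-5, 1))), -14) = Mul(Mul(210, Mul(-2, -4)), -14) = Mul(Mul(210, 8), -14) = Mul(1680, -14) = -23520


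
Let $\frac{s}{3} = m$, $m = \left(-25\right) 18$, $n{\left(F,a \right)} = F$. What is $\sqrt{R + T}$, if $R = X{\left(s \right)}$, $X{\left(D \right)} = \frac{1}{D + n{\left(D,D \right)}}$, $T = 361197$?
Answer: $\frac{\sqrt{2925695697}}{90} \approx 601.0$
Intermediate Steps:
$m = -450$
$s = -1350$ ($s = 3 \left(-450\right) = -1350$)
$X{\left(D \right)} = \frac{1}{2 D}$ ($X{\left(D \right)} = \frac{1}{D + D} = \frac{1}{2 D}$)
$R = - \frac{1}{2700}$ ($R = \frac{1}{2 \left(-1350\right)} = \frac{1}{2} \left(- \frac{1}{1350}\right) = - \frac{1}{2700} \approx -0.00037037$)
$\sqrt{R + T} = \sqrt{- \frac{1}{2700} + 361197} = \sqrt{\frac{975231899}{2700}} = \frac{\sqrt{2925695697}}{90}$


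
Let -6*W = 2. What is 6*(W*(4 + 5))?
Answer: -18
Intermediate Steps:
W = -⅓ (W = -⅙*2 = -⅓ ≈ -0.33333)
6*(W*(4 + 5)) = 6*(-(4 + 5)/3) = 6*(-⅓*9) = 6*(-3) = -18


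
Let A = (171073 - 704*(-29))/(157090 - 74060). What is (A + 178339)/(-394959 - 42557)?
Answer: -14807678659/36326953480 ≈ -0.40762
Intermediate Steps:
A = 191489/83030 (A = (171073 + 20416)/83030 = 191489*(1/83030) = 191489/83030 ≈ 2.3063)
(A + 178339)/(-394959 - 42557) = (191489/83030 + 178339)/(-394959 - 42557) = (14807678659/83030)/(-437516) = (14807678659/83030)*(-1/437516) = -14807678659/36326953480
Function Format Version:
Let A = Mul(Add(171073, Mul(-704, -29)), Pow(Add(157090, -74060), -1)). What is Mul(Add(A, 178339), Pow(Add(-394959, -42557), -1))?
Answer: Rational(-14807678659, 36326953480) ≈ -0.40762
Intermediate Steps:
A = Rational(191489, 83030) (A = Mul(Add(171073, 20416), Pow(83030, -1)) = Mul(191489, Rational(1, 83030)) = Rational(191489, 83030) ≈ 2.3063)
Mul(Add(A, 178339), Pow(Add(-394959, -42557), -1)) = Mul(Add(Rational(191489, 83030), 178339), Pow(Add(-394959, -42557), -1)) = Mul(Rational(14807678659, 83030), Pow(-437516, -1)) = Mul(Rational(14807678659, 83030), Rational(-1, 437516)) = Rational(-14807678659, 36326953480)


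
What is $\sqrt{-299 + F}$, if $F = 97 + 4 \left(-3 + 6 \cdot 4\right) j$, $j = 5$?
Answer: $\sqrt{218} \approx 14.765$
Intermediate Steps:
$F = 517$ ($F = 97 + 4 \left(-3 + 6 \cdot 4\right) 5 = 97 + 4 \left(-3 + 24\right) 5 = 97 + 4 \cdot 21 \cdot 5 = 97 + 84 \cdot 5 = 97 + 420 = 517$)
$\sqrt{-299 + F} = \sqrt{-299 + 517} = \sqrt{218}$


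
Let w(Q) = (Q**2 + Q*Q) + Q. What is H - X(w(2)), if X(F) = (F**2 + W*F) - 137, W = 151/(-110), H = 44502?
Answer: 490080/11 ≈ 44553.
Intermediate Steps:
w(Q) = Q + 2*Q**2 (w(Q) = (Q**2 + Q**2) + Q = 2*Q**2 + Q = Q + 2*Q**2)
W = -151/110 (W = 151*(-1/110) = -151/110 ≈ -1.3727)
X(F) = -137 + F**2 - 151*F/110 (X(F) = (F**2 - 151*F/110) - 137 = -137 + F**2 - 151*F/110)
H - X(w(2)) = 44502 - (-137 + (2*(1 + 2*2))**2 - 151*(1 + 2*2)/55) = 44502 - (-137 + (2*(1 + 4))**2 - 151*(1 + 4)/55) = 44502 - (-137 + (2*5)**2 - 151*5/55) = 44502 - (-137 + 10**2 - 151/110*10) = 44502 - (-137 + 100 - 151/11) = 44502 - 1*(-558/11) = 44502 + 558/11 = 490080/11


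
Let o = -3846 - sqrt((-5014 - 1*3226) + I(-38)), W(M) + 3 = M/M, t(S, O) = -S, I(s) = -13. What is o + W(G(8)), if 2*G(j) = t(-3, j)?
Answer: -3848 - 3*I*sqrt(917) ≈ -3848.0 - 90.846*I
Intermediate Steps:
G(j) = 3/2 (G(j) = (-1*(-3))/2 = (1/2)*3 = 3/2)
W(M) = -2 (W(M) = -3 + M/M = -3 + 1 = -2)
o = -3846 - 3*I*sqrt(917) (o = -3846 - sqrt((-5014 - 1*3226) - 13) = -3846 - sqrt((-5014 - 3226) - 13) = -3846 - sqrt(-8240 - 13) = -3846 - sqrt(-8253) = -3846 - 3*I*sqrt(917) ≈ -3846.0 - 90.846*I)
o + W(G(8)) = (-3846 - 3*I*sqrt(917)) - 2 = -3848 - 3*I*sqrt(917)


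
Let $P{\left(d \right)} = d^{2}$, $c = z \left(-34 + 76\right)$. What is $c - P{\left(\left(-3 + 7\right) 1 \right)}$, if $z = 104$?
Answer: $4352$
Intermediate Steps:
$c = 4368$ ($c = 104 \left(-34 + 76\right) = 104 \cdot 42 = 4368$)
$c - P{\left(\left(-3 + 7\right) 1 \right)} = 4368 - \left(\left(-3 + 7\right) 1\right)^{2} = 4368 - \left(4 \cdot 1\right)^{2} = 4368 - 4^{2} = 4368 - 16 = 4352$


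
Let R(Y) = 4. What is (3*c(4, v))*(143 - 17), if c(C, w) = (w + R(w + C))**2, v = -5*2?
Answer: 13608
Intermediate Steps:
v = -10
c(C, w) = (4 + w)**2 (c(C, w) = (w + 4)**2 = (4 + w)**2)
(3*c(4, v))*(143 - 17) = (3*(4 - 10)**2)*(143 - 17) = (3*(-6)**2)*126 = (3*36)*126 = 108*126 = 13608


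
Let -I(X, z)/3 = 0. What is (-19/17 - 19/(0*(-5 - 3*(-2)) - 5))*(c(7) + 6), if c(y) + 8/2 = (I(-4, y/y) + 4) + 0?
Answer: 1368/85 ≈ 16.094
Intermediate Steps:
I(X, z) = 0 (I(X, z) = -3*0 = 0)
c(y) = 0 (c(y) = -4 + ((0 + 4) + 0) = -4 + (4 + 0) = -4 + 4 = 0)
(-19/17 - 19/(0*(-5 - 3*(-2)) - 5))*(c(7) + 6) = (-19/17 - 19/(0*(-5 - 3*(-2)) - 5))*(0 + 6) = (-19*1/17 - 19/(0*(-5 + 6) - 5))*6 = (-19/17 - 19/(0*1 - 5))*6 = (-19/17 - 19/(0 - 5))*6 = (-19/17 - 19/(-5))*6 = (-19/17 - 19*(-1/5))*6 = (-19/17 + 19/5)*6 = (228/85)*6 = 1368/85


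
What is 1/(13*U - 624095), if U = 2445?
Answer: -1/592310 ≈ -1.6883e-6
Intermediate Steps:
1/(13*U - 624095) = 1/(13*2445 - 624095) = 1/(31785 - 624095) = 1/(-592310) = -1/592310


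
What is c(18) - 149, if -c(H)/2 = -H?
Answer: -113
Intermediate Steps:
c(H) = 2*H (c(H) = -(-2)*H = 2*H)
c(18) - 149 = 2*18 - 149 = 36 - 149 = -113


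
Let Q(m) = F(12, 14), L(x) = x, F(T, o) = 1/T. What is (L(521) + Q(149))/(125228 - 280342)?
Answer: -6253/1861368 ≈ -0.0033594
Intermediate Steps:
Q(m) = 1/12
(L(521) + Q(149))/(125228 - 280342) = (521 + 1/12)/(125228 - 280342) = (6253/12)/(-155114) = (6253/12)*(-1/155114) = -6253/1861368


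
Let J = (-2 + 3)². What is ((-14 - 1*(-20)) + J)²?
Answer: 49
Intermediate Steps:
J = 1 (J = 1² = 1)
((-14 - 1*(-20)) + J)² = ((-14 - 1*(-20)) + 1)² = ((-14 + 20) + 1)² = (6 + 1)² = 7² = 49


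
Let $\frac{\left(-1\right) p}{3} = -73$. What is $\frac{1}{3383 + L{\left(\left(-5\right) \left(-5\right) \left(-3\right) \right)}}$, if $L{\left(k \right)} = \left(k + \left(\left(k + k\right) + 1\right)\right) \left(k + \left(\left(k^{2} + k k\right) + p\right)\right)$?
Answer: $- \frac{1}{2548873} \approx -3.9233 \cdot 10^{-7}$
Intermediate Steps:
$p = 219$ ($p = \left(-3\right) \left(-73\right) = 219$)
$L{\left(k \right)} = \left(1 + 3 k\right) \left(219 + k + 2 k^{2}\right)$ ($L{\left(k \right)} = \left(k + \left(\left(k + k\right) + 1\right)\right) \left(k + \left(\left(k^{2} + k k\right) + 219\right)\right) = \left(k + \left(2 k + 1\right)\right) \left(k + \left(\left(k^{2} + k^{2}\right) + 219\right)\right) = \left(k + \left(1 + 2 k\right)\right) \left(k + \left(2 k^{2} + 219\right)\right) = \left(1 + 3 k\right) \left(k + \left(219 + 2 k^{2}\right)\right) = \left(1 + 3 k\right) \left(219 + k + 2 k^{2}\right)$)
$\frac{1}{3383 + L{\left(\left(-5\right) \left(-5\right) \left(-3\right) \right)}} = \frac{1}{3383 + \left(219 + 5 \left(\left(-5\right) \left(-5\right) \left(-3\right)\right)^{2} + 6 \left(\left(-5\right) \left(-5\right) \left(-3\right)\right)^{3} + 658 \left(-5\right) \left(-5\right) \left(-3\right)\right)} = \frac{1}{3383 + \left(219 + 5 \left(25 \left(-3\right)\right)^{2} + 6 \left(25 \left(-3\right)\right)^{3} + 658 \cdot 25 \left(-3\right)\right)} = \frac{1}{3383 + \left(219 + 5 \left(-75\right)^{2} + 6 \left(-75\right)^{3} + 658 \left(-75\right)\right)} = \frac{1}{3383 + \left(219 + 5 \cdot 5625 + 6 \left(-421875\right) - 49350\right)} = \frac{1}{3383 + \left(219 + 28125 - 2531250 - 49350\right)} = \frac{1}{3383 - 2552256} = \frac{1}{-2548873} = - \frac{1}{2548873}$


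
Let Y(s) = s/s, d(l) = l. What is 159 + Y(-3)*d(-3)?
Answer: 156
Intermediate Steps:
Y(s) = 1
159 + Y(-3)*d(-3) = 159 + 1*(-3) = 159 - 3 = 156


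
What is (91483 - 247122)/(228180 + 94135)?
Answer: -155639/322315 ≈ -0.48288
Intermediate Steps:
(91483 - 247122)/(228180 + 94135) = -155639/322315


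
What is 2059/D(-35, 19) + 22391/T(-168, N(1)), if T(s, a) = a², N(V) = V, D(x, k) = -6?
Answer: 132287/6 ≈ 22048.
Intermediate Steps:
2059/D(-35, 19) + 22391/T(-168, N(1)) = 2059/(-6) + 22391/(1²) = 2059*(-⅙) + 22391/1 = -2059/6 + 22391*1 = -2059/6 + 22391 = 132287/6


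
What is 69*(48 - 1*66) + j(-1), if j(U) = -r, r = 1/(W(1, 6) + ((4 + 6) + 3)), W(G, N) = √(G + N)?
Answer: -201217/162 + √7/162 ≈ -1242.1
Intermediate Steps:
r = 1/(13 + √7) (r = 1/(√(1 + 6) + ((4 + 6) + 3)) = 1/(√7 + (10 + 3)) = 1/(√7 + 13) = 1/(13 + √7) ≈ 0.063915)
j(U) = -13/162 + √7/162 (j(U) = -(13/162 - √7/162) = -13/162 + √7/162)
69*(48 - 1*66) + j(-1) = 69*(48 - 1*66) + (-13/162 + √7/162) = 69*(48 - 66) + (-13/162 + √7/162) = 69*(-18) + (-13/162 + √7/162) = -1242 + (-13/162 + √7/162) = -201217/162 + √7/162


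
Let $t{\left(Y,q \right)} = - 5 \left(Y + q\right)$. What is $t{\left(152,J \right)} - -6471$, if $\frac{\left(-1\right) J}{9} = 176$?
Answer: $13631$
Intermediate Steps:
$J = -1584$ ($J = \left(-9\right) 176 = -1584$)
$t{\left(Y,q \right)} = - 5 Y - 5 q$
$t{\left(152,J \right)} - -6471 = \left(\left(-5\right) 152 - -7920\right) - -6471 = \left(-760 + 7920\right) + 6471 = 7160 + 6471 = 13631$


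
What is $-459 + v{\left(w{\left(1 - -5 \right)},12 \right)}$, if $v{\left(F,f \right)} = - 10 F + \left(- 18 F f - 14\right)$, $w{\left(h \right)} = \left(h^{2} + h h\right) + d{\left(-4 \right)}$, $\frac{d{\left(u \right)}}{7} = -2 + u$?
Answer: $-7253$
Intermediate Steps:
$d{\left(u \right)} = -14 + 7 u$ ($d{\left(u \right)} = 7 \left(-2 + u\right) = -14 + 7 u$)
$w{\left(h \right)} = -42 + 2 h^{2}$ ($w{\left(h \right)} = \left(h^{2} + h h\right) + \left(-14 + 7 \left(-4\right)\right) = \left(h^{2} + h^{2}\right) - 42 = 2 h^{2} - 42 = -42 + 2 h^{2}$)
$v{\left(F,f \right)} = -14 - 10 F - 18 F f$ ($v{\left(F,f \right)} = - 10 F - \left(14 + 18 F f\right) = -14 - 10 F - 18 F f$)
$-459 + v{\left(w{\left(1 - -5 \right)},12 \right)} = -459 - \left(14 + 10 \left(-42 + 2 \left(1 - -5\right)^{2}\right) + 18 \left(-42 + 2 \left(1 - -5\right)^{2}\right) 12\right) = -459 - \left(14 + 10 \left(-42 + 2 \left(1 + 5\right)^{2}\right) + 18 \left(-42 + 2 \left(1 + 5\right)^{2}\right) 12\right) = -459 - \left(14 + 10 \left(-42 + 2 \cdot 6^{2}\right) + 18 \left(-42 + 2 \cdot 6^{2}\right) 12\right) = -459 - \left(14 + 10 \left(-42 + 2 \cdot 36\right) + 18 \left(-42 + 2 \cdot 36\right) 12\right) = -459 - \left(14 + 10 \left(-42 + 72\right) + 18 \left(-42 + 72\right) 12\right) = -459 - \left(314 + 6480\right) = -459 - 6794 = -7253$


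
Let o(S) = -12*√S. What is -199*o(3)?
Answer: 2388*√3 ≈ 4136.1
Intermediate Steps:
-199*o(3) = -(-2388)*√3 = 2388*√3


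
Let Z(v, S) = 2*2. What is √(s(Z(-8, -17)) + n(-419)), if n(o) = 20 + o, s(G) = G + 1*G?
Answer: I*√391 ≈ 19.774*I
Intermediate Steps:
Z(v, S) = 4
s(G) = 2*G (s(G) = G + G = 2*G)
√(s(Z(-8, -17)) + n(-419)) = √(2*4 + (20 - 419)) = √(8 - 399) = √(-391) = I*√391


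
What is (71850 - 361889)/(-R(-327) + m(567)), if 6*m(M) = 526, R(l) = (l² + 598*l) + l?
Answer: -870117/267095 ≈ -3.2577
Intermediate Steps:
R(l) = l² + 599*l
m(M) = 263/3 (m(M) = (⅙)*526 = 263/3)
(71850 - 361889)/(-R(-327) + m(567)) = (71850 - 361889)/(-(-327)*(599 - 327) + 263/3) = -290039/(-(-327)*272 + 263/3) = -290039/(-1*(-88944) + 263/3) = -290039/(88944 + 263/3) = -290039/267095/3 = -290039*3/267095 = -870117/267095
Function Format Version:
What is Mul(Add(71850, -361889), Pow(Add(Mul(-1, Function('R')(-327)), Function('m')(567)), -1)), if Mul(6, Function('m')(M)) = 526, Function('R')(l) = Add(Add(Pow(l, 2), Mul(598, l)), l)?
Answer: Rational(-870117, 267095) ≈ -3.2577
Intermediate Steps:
Function('R')(l) = Add(Pow(l, 2), Mul(599, l))
Function('m')(M) = Rational(263, 3) (Function('m')(M) = Mul(Rational(1, 6), 526) = Rational(263, 3))
Mul(Add(71850, -361889), Pow(Add(Mul(-1, Function('R')(-327)), Function('m')(567)), -1)) = Mul(Add(71850, -361889), Pow(Add(Mul(-1, Mul(-327, Add(599, -327))), Rational(263, 3)), -1)) = Mul(-290039, Pow(Add(Mul(-1, Mul(-327, 272)), Rational(263, 3)), -1)) = Mul(-290039, Pow(Add(Mul(-1, -88944), Rational(263, 3)), -1)) = Mul(-290039, Pow(Add(88944, Rational(263, 3)), -1)) = Mul(-290039, Pow(Rational(267095, 3), -1)) = Mul(-290039, Rational(3, 267095)) = Rational(-870117, 267095)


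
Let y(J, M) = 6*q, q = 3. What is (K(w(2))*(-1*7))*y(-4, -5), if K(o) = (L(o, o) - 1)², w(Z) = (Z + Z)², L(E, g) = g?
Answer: -28350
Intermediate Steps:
w(Z) = 4*Z² (w(Z) = (2*Z)² = 4*Z²)
K(o) = (-1 + o)² (K(o) = (o - 1)² = (-1 + o)²)
y(J, M) = 18 (y(J, M) = 6*3 = 18)
(K(w(2))*(-1*7))*y(-4, -5) = ((-1 + 4*2²)²*(-1*7))*18 = ((-1 + 4*4)²*(-7))*18 = ((-1 + 16)²*(-7))*18 = (15²*(-7))*18 = (225*(-7))*18 = -1575*18 = -28350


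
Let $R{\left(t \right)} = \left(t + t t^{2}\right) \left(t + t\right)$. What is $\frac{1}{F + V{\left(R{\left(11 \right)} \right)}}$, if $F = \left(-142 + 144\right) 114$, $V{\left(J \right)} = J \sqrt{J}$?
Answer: $- \frac{57}{6433770984460} + \frac{81191 \sqrt{61}}{3216885492230} \approx 1.9711 \cdot 10^{-7}$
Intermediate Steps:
$R{\left(t \right)} = 2 t \left(t + t^{3}\right)$ ($R{\left(t \right)} = \left(t + t^{3}\right) 2 t = 2 t \left(t + t^{3}\right)$)
$V{\left(J \right)} = J^{\frac{3}{2}}$
$F = 228$ ($F = 2 \cdot 114 = 228$)
$\frac{1}{F + V{\left(R{\left(11 \right)} \right)}} = \frac{1}{228 + \left(2 \cdot 11^{2} \left(1 + 11^{2}\right)\right)^{\frac{3}{2}}} = \frac{1}{228 + \left(2 \cdot 121 \left(1 + 121\right)\right)^{\frac{3}{2}}} = \frac{1}{228 + \left(2 \cdot 121 \cdot 122\right)^{\frac{3}{2}}} = \frac{1}{228 + 29524^{\frac{3}{2}}} = \frac{1}{228 + 649528 \sqrt{61}}$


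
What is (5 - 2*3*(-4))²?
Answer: 841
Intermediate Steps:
(5 - 2*3*(-4))² = (5 - 6*(-4))² = (5 + 24)² = 29² = 841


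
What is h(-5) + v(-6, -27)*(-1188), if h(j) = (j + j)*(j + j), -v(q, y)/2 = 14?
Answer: 33364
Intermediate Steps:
v(q, y) = -28 (v(q, y) = -2*14 = -28)
h(j) = 4*j**2 (h(j) = (2*j)*(2*j) = 4*j**2)
h(-5) + v(-6, -27)*(-1188) = 4*(-5)**2 - 28*(-1188) = 4*25 + 33264 = 100 + 33264 = 33364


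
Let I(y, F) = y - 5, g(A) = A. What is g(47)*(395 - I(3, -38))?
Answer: 18659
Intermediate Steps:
I(y, F) = -5 + y
g(47)*(395 - I(3, -38)) = 47*(395 - (-5 + 3)) = 47*(395 - 1*(-2)) = 47*(395 + 2) = 47*397 = 18659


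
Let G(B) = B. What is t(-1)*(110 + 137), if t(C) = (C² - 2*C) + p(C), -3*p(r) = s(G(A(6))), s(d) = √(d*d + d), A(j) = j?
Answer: 741 - 247*√42/3 ≈ 207.42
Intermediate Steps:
s(d) = √(d + d²) (s(d) = √(d² + d) = √(d + d²))
p(r) = -√42/3 (p(r) = -√6*√(1 + 6)/3 = -√42/3)
t(C) = C² - 2*C - √42/3 (t(C) = (C² - 2*C) - √42/3 = C² - 2*C - √42/3)
t(-1)*(110 + 137) = ((-1)² - 2*(-1) - √42/3)*(110 + 137) = (1 + 2 - √42/3)*247 = (3 - √42/3)*247 = 741 - 247*√42/3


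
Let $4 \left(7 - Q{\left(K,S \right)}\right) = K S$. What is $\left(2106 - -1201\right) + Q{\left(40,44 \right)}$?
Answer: $2874$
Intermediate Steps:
$Q{\left(K,S \right)} = 7 - \frac{K S}{4}$
$\left(2106 - -1201\right) + Q{\left(40,44 \right)} = \left(2106 - -1201\right) + \left(7 - 10 \cdot 44\right) = \left(2106 + 1201\right) + \left(7 - 440\right) = 3307 - 433 = 2874$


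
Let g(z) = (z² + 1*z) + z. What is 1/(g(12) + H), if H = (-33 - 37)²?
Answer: 1/5068 ≈ 0.00019732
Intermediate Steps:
H = 4900 (H = (-70)² = 4900)
g(z) = z² + 2*z (g(z) = (z² + z) + z = (z + z²) + z = z² + 2*z)
1/(g(12) + H) = 1/(12*(2 + 12) + 4900) = 1/(12*14 + 4900) = 1/(168 + 4900) = 1/5068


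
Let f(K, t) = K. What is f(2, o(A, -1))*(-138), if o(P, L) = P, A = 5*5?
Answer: -276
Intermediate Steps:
A = 25
f(2, o(A, -1))*(-138) = 2*(-138) = -276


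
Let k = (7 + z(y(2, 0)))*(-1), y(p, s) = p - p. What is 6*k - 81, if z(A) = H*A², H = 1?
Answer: -123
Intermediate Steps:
y(p, s) = 0
z(A) = A² (z(A) = 1*A² = A²)
k = -7 (k = (7 + 0²)*(-1) = (7 + 0)*(-1) = 7*(-1) = -7)
6*k - 81 = 6*(-7) - 81 = -42 - 81 = -123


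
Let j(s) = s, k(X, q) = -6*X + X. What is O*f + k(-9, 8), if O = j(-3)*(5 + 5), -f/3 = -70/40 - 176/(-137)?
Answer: 855/274 ≈ 3.1204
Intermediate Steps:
k(X, q) = -5*X
f = 765/548 (f = -3*(-70/40 - 176/(-137)) = -3*(-70*1/40 - 176*(-1/137)) = -3*(-7/4 + 176/137) = -3*(-255/548) = 765/548 ≈ 1.3960)
O = -30 (O = -3*(5 + 5) = -3*10 = -30)
O*f + k(-9, 8) = -30*765/548 - 5*(-9) = -11475/274 + 45 = 855/274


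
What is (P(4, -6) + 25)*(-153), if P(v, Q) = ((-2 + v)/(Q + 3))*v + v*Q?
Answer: 255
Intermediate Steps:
P(v, Q) = Q*v + v*(-2 + v)/(3 + Q) (P(v, Q) = ((-2 + v)/(3 + Q))*v + Q*v = v*(-2 + v)/(3 + Q) + Q*v = Q*v + v*(-2 + v)/(3 + Q))
(P(4, -6) + 25)*(-153) = (4*(-2 + 4 + (-6)² + 3*(-6))/(3 - 6) + 25)*(-153) = (4*(-2 + 4 + 36 - 18)/(-3) + 25)*(-153) = (4*(-⅓)*20 + 25)*(-153) = (-80/3 + 25)*(-153) = -5/3*(-153) = 255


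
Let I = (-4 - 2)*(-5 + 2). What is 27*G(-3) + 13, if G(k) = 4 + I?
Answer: 607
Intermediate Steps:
I = 18 (I = -6*(-3) = 18)
G(k) = 22 (G(k) = 4 + 18 = 22)
27*G(-3) + 13 = 27*22 + 13 = 594 + 13 = 607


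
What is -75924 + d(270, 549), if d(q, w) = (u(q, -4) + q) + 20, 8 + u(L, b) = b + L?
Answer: -75376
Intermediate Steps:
u(L, b) = -8 + L + b (u(L, b) = -8 + (b + L) = -8 + (L + b) = -8 + L + b)
d(q, w) = 8 + 2*q (d(q, w) = ((-8 + q - 4) + q) + 20 = ((-12 + q) + q) + 20 = (-12 + 2*q) + 20 = 8 + 2*q)
-75924 + d(270, 549) = -75924 + (8 + 2*270) = -75924 + (8 + 540) = -75924 + 548 = -75376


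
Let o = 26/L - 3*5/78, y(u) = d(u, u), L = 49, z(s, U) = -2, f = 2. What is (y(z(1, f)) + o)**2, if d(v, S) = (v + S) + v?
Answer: 52027369/1623076 ≈ 32.055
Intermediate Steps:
d(v, S) = S + 2*v (d(v, S) = (S + v) + v = S + 2*v)
y(u) = 3*u (y(u) = u + 2*u = 3*u)
o = 431/1274 (o = 26/49 - 3*5/78 = 26*(1/49) - 15*1/78 = 26/49 - 5/26 = 431/1274 ≈ 0.33830)
(y(z(1, f)) + o)**2 = (3*(-2) + 431/1274)**2 = (-6 + 431/1274)**2 = (-7213/1274)**2 = 52027369/1623076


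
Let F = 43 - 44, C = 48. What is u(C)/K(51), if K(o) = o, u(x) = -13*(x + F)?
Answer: -611/51 ≈ -11.980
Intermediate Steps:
F = -1
u(x) = 13 - 13*x (u(x) = -13*(x - 1) = -13*(-1 + x) = 13 - 13*x)
u(C)/K(51) = (13 - 13*48)/51 = (13 - 624)*(1/51) = -611*1/51 = -611/51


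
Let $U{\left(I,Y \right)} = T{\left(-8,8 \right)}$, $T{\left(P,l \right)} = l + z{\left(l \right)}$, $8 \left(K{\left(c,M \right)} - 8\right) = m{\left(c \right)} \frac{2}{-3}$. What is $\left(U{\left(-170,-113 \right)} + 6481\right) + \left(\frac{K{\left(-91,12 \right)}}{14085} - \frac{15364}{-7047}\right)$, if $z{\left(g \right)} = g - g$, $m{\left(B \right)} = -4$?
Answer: $\frac{14317668916}{2205711} \approx 6491.2$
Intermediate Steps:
$z{\left(g \right)} = 0$
$K{\left(c,M \right)} = \frac{25}{3}$ ($K{\left(c,M \right)} = 8 + \frac{\left(-4\right) \frac{2}{-3}}{8} = 8 + \frac{\left(-4\right) 2 \left(- \frac{1}{3}\right)}{8} = 8 + \frac{\left(-4\right) \left(- \frac{2}{3}\right)}{8} = 8 + \frac{1}{8} \cdot \frac{8}{3} = 8 + \frac{1}{3} = \frac{25}{3}$)
$T{\left(P,l \right)} = l$ ($T{\left(P,l \right)} = l + 0 = l$)
$U{\left(I,Y \right)} = 8$
$\left(U{\left(-170,-113 \right)} + 6481\right) + \left(\frac{K{\left(-91,12 \right)}}{14085} - \frac{15364}{-7047}\right) = \left(8 + 6481\right) + \left(\frac{25}{3 \cdot 14085} - \frac{15364}{-7047}\right) = 6489 + \left(\frac{25}{3} \cdot \frac{1}{14085} - - \frac{15364}{7047}\right) = 6489 + \left(\frac{5}{8451} + \frac{15364}{7047}\right) = 6489 + \frac{4810237}{2205711} = \frac{14317668916}{2205711}$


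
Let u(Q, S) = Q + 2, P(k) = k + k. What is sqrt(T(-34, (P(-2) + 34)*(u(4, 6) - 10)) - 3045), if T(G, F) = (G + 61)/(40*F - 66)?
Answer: I*sqrt(8011056378)/1622 ≈ 55.182*I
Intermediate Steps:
P(k) = 2*k
u(Q, S) = 2 + Q
T(G, F) = (61 + G)/(-66 + 40*F)
sqrt(T(-34, (P(-2) + 34)*(u(4, 6) - 10)) - 3045) = sqrt((61 - 34)/(2*(-33 + 20*((2*(-2) + 34)*((2 + 4) - 10)))) - 3045) = sqrt((1/2)*27/(-33 + 20*((-4 + 34)*(6 - 10))) - 3045) = sqrt((1/2)*27/(-33 + 20*(30*(-4))) - 3045) = sqrt((1/2)*27/(-33 + 20*(-120)) - 3045) = sqrt((1/2)*27/(-33 - 2400) - 3045) = sqrt((1/2)*27/(-2433) - 3045) = sqrt((1/2)*(-1/2433)*27 - 3045) = sqrt(-9/1622 - 3045) = sqrt(-4938999/1622) = I*sqrt(8011056378)/1622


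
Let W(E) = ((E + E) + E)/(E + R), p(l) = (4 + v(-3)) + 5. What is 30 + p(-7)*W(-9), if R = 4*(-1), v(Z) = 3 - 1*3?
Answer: 633/13 ≈ 48.692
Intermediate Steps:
v(Z) = 0 (v(Z) = 3 - 3 = 0)
R = -4
p(l) = 9 (p(l) = (4 + 0) + 5 = 4 + 5 = 9)
W(E) = 3*E/(-4 + E) (W(E) = ((E + E) + E)/(E - 4) = (2*E + E)/(-4 + E) = (3*E)/(-4 + E) = 3*E/(-4 + E))
30 + p(-7)*W(-9) = 30 + 9*(3*(-9)/(-4 - 9)) = 30 + 9*(3*(-9)/(-13)) = 30 + 9*(3*(-9)*(-1/13)) = 30 + 9*(27/13) = 30 + 243/13 = 633/13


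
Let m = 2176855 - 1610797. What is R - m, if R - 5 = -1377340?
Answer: -1943393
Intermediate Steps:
R = -1377335 (R = 5 - 1377340 = -1377335)
m = 566058
R - m = -1377335 - 1*566058 = -1377335 - 566058 = -1943393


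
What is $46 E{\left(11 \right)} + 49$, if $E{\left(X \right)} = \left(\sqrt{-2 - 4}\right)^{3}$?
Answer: $49 - 276 i \sqrt{6} \approx 49.0 - 676.06 i$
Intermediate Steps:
$E{\left(X \right)} = - 6 i \sqrt{6}$ ($E{\left(X \right)} = \left(\sqrt{-6}\right)^{3} = \left(i \sqrt{6}\right)^{3} = - 6 i \sqrt{6}$)
$46 E{\left(11 \right)} + 49 = 46 \left(- 6 i \sqrt{6}\right) + 49 = - 276 i \sqrt{6} + 49 = 49 - 276 i \sqrt{6}$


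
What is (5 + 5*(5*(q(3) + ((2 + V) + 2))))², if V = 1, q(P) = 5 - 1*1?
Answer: 52900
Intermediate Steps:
q(P) = 4 (q(P) = 5 - 1 = 4)
(5 + 5*(5*(q(3) + ((2 + V) + 2))))² = (5 + 5*(5*(4 + ((2 + 1) + 2))))² = (5 + 5*(5*(4 + (3 + 2))))² = (5 + 5*(5*(4 + 5)))² = (5 + 5*(5*9))² = (5 + 5*45)² = (5 + 225)² = 230² = 52900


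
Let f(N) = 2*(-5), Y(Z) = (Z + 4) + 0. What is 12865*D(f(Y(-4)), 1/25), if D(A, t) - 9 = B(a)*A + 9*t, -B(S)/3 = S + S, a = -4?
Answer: -14835918/5 ≈ -2.9672e+6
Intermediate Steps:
Y(Z) = 4 + Z (Y(Z) = (4 + Z) + 0 = 4 + Z)
B(S) = -6*S (B(S) = -3*(S + S) = -6*S)
f(N) = -10
D(A, t) = 9 + 9*t + 24*A (D(A, t) = 9 + ((-6*(-4))*A + 9*t) = 9 + (24*A + 9*t) = 9 + (9*t + 24*A) = 9 + 9*t + 24*A)
12865*D(f(Y(-4)), 1/25) = 12865*(9 + 9/25 + 24*(-10)) = 12865*(9 + 9*(1/25) - 240) = 12865*(9 + 9/25 - 240) = 12865*(-5766/25) = -14835918/5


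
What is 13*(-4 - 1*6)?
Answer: -130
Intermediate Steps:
13*(-4 - 1*6) = 13*(-4 - 6) = 13*(-10) = -130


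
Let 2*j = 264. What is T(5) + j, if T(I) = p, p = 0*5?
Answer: 132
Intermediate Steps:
j = 132 (j = (½)*264 = 132)
p = 0
T(I) = 0
T(5) + j = 0 + 132 = 132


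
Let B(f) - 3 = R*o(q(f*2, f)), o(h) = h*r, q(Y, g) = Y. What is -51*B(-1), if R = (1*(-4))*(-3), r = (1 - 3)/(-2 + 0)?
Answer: 1071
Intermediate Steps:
r = 1 (r = -2/(-2) = -2*(-1/2) = 1)
o(h) = h (o(h) = h*1 = h)
R = 12 (R = -4*(-3) = 12)
B(f) = 3 + 24*f (B(f) = 3 + 12*(f*2) = 3 + 12*(2*f) = 3 + 24*f)
-51*B(-1) = -51*(3 + 24*(-1)) = -51*(3 - 24) = -51*(-21) = 1071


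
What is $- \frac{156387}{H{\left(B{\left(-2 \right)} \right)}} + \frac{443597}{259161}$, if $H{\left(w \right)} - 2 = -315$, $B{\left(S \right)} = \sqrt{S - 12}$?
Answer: $\frac{829964432}{1655457} \approx 501.35$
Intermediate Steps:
$B{\left(S \right)} = \sqrt{-12 + S}$
$H{\left(w \right)} = -313$ ($H{\left(w \right)} = 2 - 315 = -313$)
$- \frac{156387}{H{\left(B{\left(-2 \right)} \right)}} + \frac{443597}{259161} = - \frac{156387}{-313} + \frac{443597}{259161} = \left(-156387\right) \left(- \frac{1}{313}\right) + 443597 \cdot \frac{1}{259161} = \frac{156387}{313} + \frac{9053}{5289} = \frac{829964432}{1655457}$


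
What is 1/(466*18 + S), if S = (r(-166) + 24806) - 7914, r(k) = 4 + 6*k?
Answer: 1/24288 ≈ 4.1173e-5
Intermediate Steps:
S = 15900 (S = ((4 + 6*(-166)) + 24806) - 7914 = ((4 - 996) + 24806) - 7914 = (-992 + 24806) - 7914 = 23814 - 7914 = 15900)
1/(466*18 + S) = 1/(466*18 + 15900) = 1/(8388 + 15900) = 1/24288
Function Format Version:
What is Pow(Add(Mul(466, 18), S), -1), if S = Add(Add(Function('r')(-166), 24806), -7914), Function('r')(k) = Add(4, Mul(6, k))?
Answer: Rational(1, 24288) ≈ 4.1173e-5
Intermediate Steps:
S = 15900 (S = Add(Add(Add(4, Mul(6, -166)), 24806), -7914) = Add(Add(Add(4, -996), 24806), -7914) = Add(Add(-992, 24806), -7914) = Add(23814, -7914) = 15900)
Pow(Add(Mul(466, 18), S), -1) = Pow(Add(Mul(466, 18), 15900), -1) = Pow(Add(8388, 15900), -1) = Pow(24288, -1) = Rational(1, 24288)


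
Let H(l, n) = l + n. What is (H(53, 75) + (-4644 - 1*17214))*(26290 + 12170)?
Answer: -835735800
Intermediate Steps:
(H(53, 75) + (-4644 - 1*17214))*(26290 + 12170) = ((53 + 75) + (-4644 - 1*17214))*(26290 + 12170) = (128 + (-4644 - 17214))*38460 = (128 - 21858)*38460 = -21730*38460 = -835735800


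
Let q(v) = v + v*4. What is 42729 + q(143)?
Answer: 43444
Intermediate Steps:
q(v) = 5*v (q(v) = v + 4*v = 5*v)
42729 + q(143) = 42729 + 5*143 = 42729 + 715 = 43444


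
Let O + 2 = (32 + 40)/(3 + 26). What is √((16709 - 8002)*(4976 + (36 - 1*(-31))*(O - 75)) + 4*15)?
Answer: I*√121908489/29 ≈ 380.73*I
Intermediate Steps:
O = 14/29 (O = -2 + (32 + 40)/(3 + 26) = -2 + 72/29 = 14/29 ≈ 0.48276)
√((16709 - 8002)*(4976 + (36 - 1*(-31))*(O - 75)) + 4*15) = √((16709 - 8002)*(4976 + (36 - 1*(-31))*(14/29 - 75)) + 4*15) = √(8707*(4976 + (36 + 31)*(-2161/29)) + 60) = √(8707*(4976 + 67*(-2161/29)) + 60) = √(8707*(4976 - 144787/29) + 60) = √(8707*(-483/29) + 60) = √(-4205481/29 + 60) = √(-4203741/29) = I*√121908489/29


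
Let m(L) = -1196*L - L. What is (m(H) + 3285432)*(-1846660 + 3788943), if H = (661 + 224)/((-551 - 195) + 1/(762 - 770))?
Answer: 38106074309454144/5969 ≈ 6.3840e+12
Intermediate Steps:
H = -7080/5969 (H = 885/(-746 + 1/(-8)) = 885/(-746 - ⅛) = 885/(-5969/8) = 885*(-8/5969) = -7080/5969 ≈ -1.1861)
m(L) = -1197*L
(m(H) + 3285432)*(-1846660 + 3788943) = (-1197*(-7080/5969) + 3285432)*(-1846660 + 3788943) = (8474760/5969 + 3285432)*1942283 = (19619218368/5969)*1942283 = 38106074309454144/5969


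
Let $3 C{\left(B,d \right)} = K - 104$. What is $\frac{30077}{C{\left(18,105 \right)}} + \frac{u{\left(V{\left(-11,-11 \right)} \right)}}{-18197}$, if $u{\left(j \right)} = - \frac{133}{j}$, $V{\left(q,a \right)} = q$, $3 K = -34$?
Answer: $- \frac{54183851749}{69257782} \approx -782.35$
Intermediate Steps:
$K = - \frac{34}{3}$ ($K = \frac{1}{3} \left(-34\right) = - \frac{34}{3} \approx -11.333$)
$C{\left(B,d \right)} = - \frac{346}{9}$ ($C{\left(B,d \right)} = \frac{- \frac{34}{3} - 104}{3} = \frac{1}{3} \left(- \frac{346}{3}\right) = - \frac{346}{9}$)
$\frac{30077}{C{\left(18,105 \right)}} + \frac{u{\left(V{\left(-11,-11 \right)} \right)}}{-18197} = \frac{30077}{- \frac{346}{9}} + \frac{\left(-133\right) \frac{1}{-11}}{-18197} = 30077 \left(- \frac{9}{346}\right) + \left(-133\right) \left(- \frac{1}{11}\right) \left(- \frac{1}{18197}\right) = - \frac{270693}{346} + \frac{133}{11} \left(- \frac{1}{18197}\right) = - \frac{270693}{346} - \frac{133}{200167} = - \frac{54183851749}{69257782}$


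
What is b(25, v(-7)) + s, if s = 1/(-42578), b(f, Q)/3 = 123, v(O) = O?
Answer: 15711281/42578 ≈ 369.00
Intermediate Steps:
b(f, Q) = 369 (b(f, Q) = 3*123 = 369)
s = -1/42578 ≈ -2.3486e-5
b(25, v(-7)) + s = 369 - 1/42578 = 15711281/42578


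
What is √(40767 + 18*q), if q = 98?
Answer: √42531 ≈ 206.23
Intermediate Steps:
√(40767 + 18*q) = √(40767 + 18*98) = √(40767 + 1764) = √42531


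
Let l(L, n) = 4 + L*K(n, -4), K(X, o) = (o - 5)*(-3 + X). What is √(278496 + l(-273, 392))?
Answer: √1234273 ≈ 1111.0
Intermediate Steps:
K(X, o) = (-5 + o)*(-3 + X)
l(L, n) = 4 + L*(27 - 9*n) (l(L, n) = 4 + L*(15 - 5*n - 3*(-4) + n*(-4)) = 4 + L*(15 - 5*n + 12 - 4*n) = 4 + L*(27 - 9*n))
√(278496 + l(-273, 392)) = √(278496 + (4 + 9*(-273)*(3 - 1*392))) = √(278496 + (4 + 9*(-273)*(3 - 392))) = √(278496 + (4 + 9*(-273)*(-389))) = √(278496 + (4 + 955773)) = √(278496 + 955777) = √1234273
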